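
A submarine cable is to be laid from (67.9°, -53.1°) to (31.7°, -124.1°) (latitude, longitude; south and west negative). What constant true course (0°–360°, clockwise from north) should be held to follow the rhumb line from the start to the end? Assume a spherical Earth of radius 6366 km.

229.7°

Δψ = ln[tan(π/4+φ₂/2)/tan(π/4+φ₁/2)] = -1.0494
Δλ = -1.2392 rad (taken the short way round)
course = atan2(Δλ, Δψ) = 229.74°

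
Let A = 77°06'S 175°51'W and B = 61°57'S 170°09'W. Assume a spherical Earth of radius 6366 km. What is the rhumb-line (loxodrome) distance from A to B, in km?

Rhumb course C = atan2(Δλ, Δψ) with Δψ = ln[tan(π/4+φ₂/2)/tan(π/4+φ₁/2)] = +0.7928, Δλ = +0.0995 → C = 7.15°
d = R·|Δφ| / |cos C| = 6366·0.26442 / 0.99222 = 1696 km

1696 km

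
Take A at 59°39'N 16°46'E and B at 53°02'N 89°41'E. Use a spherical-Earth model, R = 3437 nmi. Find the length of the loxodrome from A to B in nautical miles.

Rhumb course C = atan2(Δλ, Δψ) with Δψ = ln[tan(π/4+φ₂/2)/tan(π/4+φ₁/2)] = -0.2090, Δλ = +1.2726 → C = 99.33°
d = R·|Δφ| / |cos C| = 3437·0.11548 / 0.16206 = 2449 nmi

2449 nmi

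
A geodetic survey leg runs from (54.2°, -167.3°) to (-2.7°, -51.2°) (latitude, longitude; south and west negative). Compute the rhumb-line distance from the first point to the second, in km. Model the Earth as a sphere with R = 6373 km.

12599 km

Rhumb course C = atan2(Δλ, Δψ) with Δψ = ln[tan(π/4+φ₂/2)/tan(π/4+φ₁/2)] = -1.1773, Δλ = +2.0263 → C = 120.16°
d = R·|Δφ| / |cos C| = 6373·0.99309 / 0.50236 = 12599 km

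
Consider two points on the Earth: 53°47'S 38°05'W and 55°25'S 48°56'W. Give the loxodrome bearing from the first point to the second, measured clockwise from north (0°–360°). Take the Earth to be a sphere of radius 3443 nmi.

Δψ = ln[tan(π/4+φ₂/2)/tan(π/4+φ₁/2)] = -0.0492
Δλ = -0.1894 rad (taken the short way round)
course = atan2(Δλ, Δψ) = 255.43°

255.4°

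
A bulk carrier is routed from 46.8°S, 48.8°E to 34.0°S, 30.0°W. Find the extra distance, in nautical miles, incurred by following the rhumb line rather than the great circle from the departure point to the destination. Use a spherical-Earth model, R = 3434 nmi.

135 nmi

Great circle: cos σ = sin φ₁ sin φ₂ + cos φ₁ cos φ₂ cos Δλ,  σ = 1.0264 rad → d_gc = 3524.8 nmi
Rhumb line: Δψ = +0.2949, q = Δφ/Δψ = 0.7576, d_rh = R√(Δφ²+q²Δλ²) = 3659.5 nmi
Excess = 3659.5 − 3524.8 = 134.7 ≈ 135 nmi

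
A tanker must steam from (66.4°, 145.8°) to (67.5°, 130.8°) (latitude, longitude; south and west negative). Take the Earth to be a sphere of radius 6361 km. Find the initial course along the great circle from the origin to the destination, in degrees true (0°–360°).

287.5°

N = sin Δλ·cos φ₂ = -0.0990;  D = cos φ₁ sin φ₂ − sin φ₁ cos φ₂ cos Δλ = +0.0311
initial course = atan2(N, D) = 287.46°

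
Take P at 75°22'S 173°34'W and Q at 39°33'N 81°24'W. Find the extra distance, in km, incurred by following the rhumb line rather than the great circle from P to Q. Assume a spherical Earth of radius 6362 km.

Great circle: cos σ = sin φ₁ sin φ₂ + cos φ₁ cos φ₂ cos Δλ,  σ = 2.2440 rad → d_gc = 14276.1 km
Rhumb line: Δψ = +2.8053, q = Δφ/Δψ = 0.7150, d_rh = R√(Δφ²+q²Δλ²) = 14709.1 km
Excess = 14709.1 − 14276.1 = 433.0 ≈ 433 km

433 km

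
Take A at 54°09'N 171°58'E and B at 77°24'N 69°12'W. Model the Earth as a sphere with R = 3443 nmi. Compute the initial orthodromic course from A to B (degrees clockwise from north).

N = sin Δλ·cos φ₂ = +0.1911;  D = cos φ₁ sin φ₂ − sin φ₁ cos φ₂ cos Δλ = +0.6568
initial course = atan2(N, D) = 16.22°

16.2°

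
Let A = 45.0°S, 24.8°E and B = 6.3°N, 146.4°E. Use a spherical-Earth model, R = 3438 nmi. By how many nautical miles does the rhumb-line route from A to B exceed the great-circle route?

283 nmi

Great circle: cos σ = sin φ₁ sin φ₂ + cos φ₁ cos φ₂ cos Δλ,  σ = 2.0329 rad → d_gc = 6989.3 nmi
Rhumb line: Δψ = +0.9916, q = Δφ/Δψ = 0.9030, d_rh = R√(Δφ²+q²Δλ²) = 7272.3 nmi
Excess = 7272.3 − 6989.3 = 283.0 ≈ 283 nmi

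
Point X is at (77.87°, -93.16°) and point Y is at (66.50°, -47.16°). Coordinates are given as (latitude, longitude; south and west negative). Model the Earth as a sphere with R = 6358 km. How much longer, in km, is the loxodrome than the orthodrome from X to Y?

Great circle: cos σ = sin φ₁ sin φ₂ + cos φ₁ cos φ₂ cos Δλ,  σ = 0.3018 rad → d_gc = 1919.1 km
Rhumb line: Δψ = -0.6717, q = Δφ/Δψ = 0.2954, d_rh = R√(Δφ²+q²Δλ²) = 1966.2 km
Excess = 1966.2 − 1919.1 = 47.1 ≈ 47 km

47 km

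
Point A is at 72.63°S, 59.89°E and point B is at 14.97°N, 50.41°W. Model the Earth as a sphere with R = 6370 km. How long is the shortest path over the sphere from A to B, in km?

cos σ = sin φ₁ sin φ₂ + cos φ₁ cos φ₂ cos Δλ
      = sin(-72.63°)sin(14.97°) + cos(-72.63°)cos(14.97°)cos(-110.30°) = -0.3466
σ = 110.279° → d = Rσ = 6370·1.92473 = 12261 km

12261 km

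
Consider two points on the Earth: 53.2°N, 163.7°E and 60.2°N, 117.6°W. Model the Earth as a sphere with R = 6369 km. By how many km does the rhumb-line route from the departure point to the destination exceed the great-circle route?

Great circle: cos σ = sin φ₁ sin φ₂ + cos φ₁ cos φ₂ cos Δλ,  σ = 0.7179 rad → d_gc = 4572.4 km
Rhumb line: Δψ = +0.2233, q = Δφ/Δψ = 0.5471, d_rh = R√(Δφ²+q²Δλ²) = 4849.0 km
Excess = 4849.0 − 4572.4 = 276.6 ≈ 277 km

277 km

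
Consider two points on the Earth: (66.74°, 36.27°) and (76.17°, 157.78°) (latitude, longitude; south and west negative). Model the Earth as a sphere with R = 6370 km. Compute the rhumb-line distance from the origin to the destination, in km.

Rhumb course C = atan2(Δλ, Δψ) with Δψ = ln[tan(π/4+φ₂/2)/tan(π/4+φ₁/2)] = +0.5289, Δλ = +2.1207 → C = 76.00°
d = R·|Δφ| / |cos C| = 6370·0.16458 / 0.24198 = 4333 km

4333 km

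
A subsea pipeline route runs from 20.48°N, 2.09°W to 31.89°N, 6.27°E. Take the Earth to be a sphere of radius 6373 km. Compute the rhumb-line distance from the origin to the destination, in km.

Δψ = ln[tan(π/4+φ₂/2)/tan(π/4+φ₁/2)] = +0.2225;  Δφ = +0.1991 rad,  Δλ = +0.1459 rad
q = Δφ/Δψ = 0.8952
d = R·√(Δφ² + q²Δλ²) = 6373·0.23815 = 1518 km

1518 km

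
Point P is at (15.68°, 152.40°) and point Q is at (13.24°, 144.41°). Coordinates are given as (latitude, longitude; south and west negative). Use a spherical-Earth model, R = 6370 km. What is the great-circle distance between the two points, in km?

cos σ = sin φ₁ sin φ₂ + cos φ₁ cos φ₂ cos Δλ
      = sin(15.68°)sin(13.24°) + cos(15.68°)cos(13.24°)cos(-7.99°) = 0.9900
σ = 8.111° → d = Rσ = 6370·0.14157 = 902 km

902 km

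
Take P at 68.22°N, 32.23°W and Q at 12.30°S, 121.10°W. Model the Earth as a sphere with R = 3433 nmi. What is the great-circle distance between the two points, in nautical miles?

6051 nmi

cos σ = sin φ₁ sin φ₂ + cos φ₁ cos φ₂ cos Δλ
      = sin(68.22°)sin(-12.30°) + cos(68.22°)cos(-12.30°)cos(-88.87°) = -0.1907
σ = 100.992° → d = Rσ = 3433·1.76264 = 6051 nmi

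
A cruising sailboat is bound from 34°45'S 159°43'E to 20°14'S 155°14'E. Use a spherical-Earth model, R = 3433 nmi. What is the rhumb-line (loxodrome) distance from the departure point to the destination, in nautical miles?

902 nmi

Rhumb course C = atan2(Δλ, Δψ) with Δψ = ln[tan(π/4+φ₂/2)/tan(π/4+φ₁/2)] = +0.2868, Δλ = -0.0782 → C = 344.74°
d = R·|Δφ| / |cos C| = 3433·0.25336 / 0.96474 = 902 nmi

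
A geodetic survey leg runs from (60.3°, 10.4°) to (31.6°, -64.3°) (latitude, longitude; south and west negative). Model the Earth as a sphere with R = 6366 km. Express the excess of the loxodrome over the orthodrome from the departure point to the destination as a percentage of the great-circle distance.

4.2%

Great circle: σ = 0.9685 rad → d_gc = Rσ = 6165.7 km
Rhumb: Δφ = -0.5009, Δλ = -1.3038, Δψ = -0.7457, q = Δφ/Δψ = 0.6718 → d_rh = R√(Δφ²+q²Δλ²) = 6423.0 km
Excess = (6423.0 − 6165.7) / 6165.7 = 257.3 / 6165.7 = 4.17% ≈ 4.2%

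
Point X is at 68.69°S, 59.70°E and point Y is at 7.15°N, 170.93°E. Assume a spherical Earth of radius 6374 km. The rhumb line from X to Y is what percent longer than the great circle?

Great circle: σ = 1.8199 rad → d_gc = Rσ = 11600.0 km
Rhumb: Δφ = +1.3237, Δλ = +1.9413, Δψ = +1.7957, q = Δφ/Δψ = 0.7371 → d_rh = R√(Δφ²+q²Δλ²) = 12425.0 km
Excess = (12425.0 − 11600.0) / 11600.0 = 825.0 / 11600.0 = 7.11% ≈ 7.1%

7.1%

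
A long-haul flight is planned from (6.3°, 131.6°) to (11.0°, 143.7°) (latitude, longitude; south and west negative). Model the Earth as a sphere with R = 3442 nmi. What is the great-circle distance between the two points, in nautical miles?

772 nmi

cos σ = sin φ₁ sin φ₂ + cos φ₁ cos φ₂ cos Δλ
      = sin(6.30°)sin(11.00°) + cos(6.30°)cos(11.00°)cos(12.10°) = 0.9750
σ = 12.849° → d = Rσ = 3442·0.22425 = 772 nmi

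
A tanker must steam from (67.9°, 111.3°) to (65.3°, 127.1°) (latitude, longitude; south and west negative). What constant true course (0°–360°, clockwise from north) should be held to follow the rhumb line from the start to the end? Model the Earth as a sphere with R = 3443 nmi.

112.5°

Meridional parts: M(φ₁)=+1.6333, M(φ₂)=+1.5189 → ΔM = -0.1144;  Δλ = +0.2758 rad
tan C = Δλ / ΔM = -2.4110 → C = 112.53°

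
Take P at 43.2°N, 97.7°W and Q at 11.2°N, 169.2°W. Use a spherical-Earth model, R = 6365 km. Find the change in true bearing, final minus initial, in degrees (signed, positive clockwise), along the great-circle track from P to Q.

-37.8°

Initial bearing θ₁ = atan2(sin Δλ cos φ₂, cos φ₁ sin φ₂ − sin φ₁ cos φ₂ cos Δλ) = 265.61°
Final bearing θ₂ = (initial bearing from the destination back to the start) + 180° = 227.81°
Δθ = θ₂ − θ₁ = -37.8°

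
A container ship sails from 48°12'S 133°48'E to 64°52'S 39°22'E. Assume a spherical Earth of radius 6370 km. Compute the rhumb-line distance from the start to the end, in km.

Rhumb course C = atan2(Δλ, Δψ) with Δψ = ln[tan(π/4+φ₂/2)/tan(π/4+φ₁/2)] = -0.5383, Δλ = -1.6482 → C = 251.91°
d = R·|Δφ| / |cos C| = 6370·0.29089 / 0.31045 = 5969 km

5969 km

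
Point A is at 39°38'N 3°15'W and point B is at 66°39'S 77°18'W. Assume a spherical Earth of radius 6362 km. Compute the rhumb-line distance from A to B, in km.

13494 km

Rhumb course C = atan2(Δλ, Δψ) with Δψ = ln[tan(π/4+φ₂/2)/tan(π/4+φ₁/2)] = -2.3314, Δλ = -1.2924 → C = 209.00°
d = R·|Δφ| / |cos C| = 6362·1.85499 / 0.87460 = 13494 km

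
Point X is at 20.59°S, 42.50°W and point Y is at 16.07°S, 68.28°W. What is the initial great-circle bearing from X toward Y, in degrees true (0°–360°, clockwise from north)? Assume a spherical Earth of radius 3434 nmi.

276.2°

θ = atan2( sin Δλ·cos φ₂ ,  cos φ₁ sin φ₂ − sin φ₁ cos φ₂ cos Δλ )
  = atan2(-0.4179, +0.0452) = 276.17°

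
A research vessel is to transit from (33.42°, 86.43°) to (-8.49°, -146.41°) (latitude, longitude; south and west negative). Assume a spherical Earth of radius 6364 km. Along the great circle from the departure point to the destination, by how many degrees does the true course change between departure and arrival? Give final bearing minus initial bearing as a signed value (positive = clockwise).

At departure: θ₁ = atan2(sin Δλ cos φ₂, cos φ₁ sin φ₂ − sin φ₁ cos φ₂ cos Δλ) = 75.37°
At arrival: θ₂ = atan2(sin Δλ cos φ₁, −cos φ₂ sin φ₁ + sin φ₂ cos φ₁ cos Δλ) = 125.26°
Δθ = θ₂ − θ₁ = +49.9°

+49.9°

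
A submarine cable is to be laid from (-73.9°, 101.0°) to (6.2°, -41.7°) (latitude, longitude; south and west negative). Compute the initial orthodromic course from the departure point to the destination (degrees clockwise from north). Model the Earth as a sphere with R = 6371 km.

N = sin Δλ·cos φ₂ = -0.6024;  D = cos φ₁ sin φ₂ − sin φ₁ cos φ₂ cos Δλ = -0.7299
initial course = atan2(N, D) = 219.54°

219.5°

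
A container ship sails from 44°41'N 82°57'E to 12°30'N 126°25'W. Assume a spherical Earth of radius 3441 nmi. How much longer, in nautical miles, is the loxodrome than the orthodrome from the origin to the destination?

Great circle: cos σ = sin φ₁ sin φ₂ + cos φ₁ cos φ₂ cos Δλ,  σ = 2.0406 rad → d_gc = 7021.9 nmi
Rhumb line: Δψ = -0.6537, q = Δφ/Δψ = 0.8593, d_rh = R√(Δφ²+q²Δλ²) = 8010.6 nmi
Excess = 8010.6 − 7021.9 = 988.7 ≈ 989 nmi

989 nmi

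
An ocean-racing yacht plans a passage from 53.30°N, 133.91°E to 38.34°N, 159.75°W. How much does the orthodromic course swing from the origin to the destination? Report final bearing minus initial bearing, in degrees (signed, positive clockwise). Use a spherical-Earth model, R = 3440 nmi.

+50.6°

Initial bearing θ₁ = atan2(sin Δλ cos φ₂, cos φ₁ sin φ₂ − sin φ₁ cos φ₂ cos Δλ) = 80.64°
Final bearing θ₂ = (initial bearing from the destination back to the start) + 180° = 131.25°
Δθ = θ₂ − θ₁ = +50.6°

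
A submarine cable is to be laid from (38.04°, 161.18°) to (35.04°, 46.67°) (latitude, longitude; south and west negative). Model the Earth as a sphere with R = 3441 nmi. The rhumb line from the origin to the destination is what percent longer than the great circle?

Great circle: σ = 1.4844 rad → d_gc = Rσ = 5107.8 nmi
Rhumb: Δφ = -0.0524, Δλ = -1.9986, Δψ = -0.0652, q = Δφ/Δψ = 0.8032 → d_rh = R√(Δφ²+q²Δλ²) = 5527.0 nmi
Excess = (5527.0 − 5107.8) / 5107.8 = 419.2 / 5107.8 = 8.21% ≈ 8.2%

8.2%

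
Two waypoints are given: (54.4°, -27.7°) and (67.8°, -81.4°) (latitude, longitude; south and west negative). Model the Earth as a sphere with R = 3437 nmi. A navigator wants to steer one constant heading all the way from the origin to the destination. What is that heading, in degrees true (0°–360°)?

Meridional parts: M(φ₁)=+1.1361, M(φ₂)=+1.6287 → ΔM = +0.4925;  Δλ = -0.9372 rad
tan C = Δλ / ΔM = -1.9028 → C = 297.72°

297.7°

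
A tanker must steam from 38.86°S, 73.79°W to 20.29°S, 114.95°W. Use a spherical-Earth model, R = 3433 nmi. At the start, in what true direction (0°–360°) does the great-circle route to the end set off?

285.7°

N = sin Δλ·cos φ₂ = -0.6173;  D = cos φ₁ sin φ₂ − sin φ₁ cos φ₂ cos Δλ = +0.1730
initial course = atan2(N, D) = 285.66°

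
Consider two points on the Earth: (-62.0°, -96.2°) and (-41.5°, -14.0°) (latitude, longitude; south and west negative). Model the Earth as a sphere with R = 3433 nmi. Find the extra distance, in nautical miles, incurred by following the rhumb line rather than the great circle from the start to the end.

Great circle: cos σ = sin φ₁ sin φ₂ + cos φ₁ cos φ₂ cos Δλ,  σ = 0.8857 rad → d_gc = 3040.5 nmi
Rhumb line: Δψ = +0.5915, q = Δφ/Δψ = 0.6049, d_rh = R√(Δφ²+q²Δλ²) = 3222.4 nmi
Excess = 3222.4 − 3040.5 = 181.9 ≈ 182 nmi

182 nmi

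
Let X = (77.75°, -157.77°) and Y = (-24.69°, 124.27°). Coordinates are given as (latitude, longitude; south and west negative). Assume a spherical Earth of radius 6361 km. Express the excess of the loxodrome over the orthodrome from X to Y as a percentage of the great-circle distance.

3.0%

Great circle: σ = 1.9476 rad → d_gc = Rσ = 12388.9 km
Rhumb: Δφ = -1.7879, Δλ = -1.3607, Δψ = -2.6769, q = Δφ/Δψ = 0.6679 → d_rh = R√(Δφ²+q²Δλ²) = 12757.8 km
Excess = (12757.8 − 12388.9) / 12388.9 = 368.9 / 12388.9 = 2.98% ≈ 3.0%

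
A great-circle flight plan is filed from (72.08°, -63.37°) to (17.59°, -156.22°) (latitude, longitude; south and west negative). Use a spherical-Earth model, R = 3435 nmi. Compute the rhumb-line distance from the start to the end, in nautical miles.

Δψ = ln[tan(π/4+φ₂/2)/tan(π/4+φ₁/2)] = -1.5353;  Δφ = -0.9510 rad,  Δλ = -1.6205 rad
q = Δφ/Δψ = 0.6194
d = R·√(Δφ² + q²Δλ²) = 3435·1.38279 = 4750 nmi

4750 nmi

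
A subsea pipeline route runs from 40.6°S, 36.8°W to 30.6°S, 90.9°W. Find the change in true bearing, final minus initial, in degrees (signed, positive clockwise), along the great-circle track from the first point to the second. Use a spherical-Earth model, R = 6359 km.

+33.2°

Initial bearing θ₁ = atan2(sin Δλ cos φ₂, cos φ₁ sin φ₂ − sin φ₁ cos φ₂ cos Δλ) = 265.24°
Final bearing θ₂ = (initial bearing from the destination back to the start) + 180° = 298.47°
Δθ = θ₂ − θ₁ = +33.2°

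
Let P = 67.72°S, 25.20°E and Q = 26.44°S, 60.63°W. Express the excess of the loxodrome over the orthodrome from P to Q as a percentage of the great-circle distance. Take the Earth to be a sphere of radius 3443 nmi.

Great circle: σ = 1.1189 rad → d_gc = Rσ = 3852.3 nmi
Rhumb: Δφ = +0.7205, Δλ = -1.4980, Δψ = +1.1462, q = Δφ/Δψ = 0.6286 → d_rh = R√(Δφ²+q²Δλ²) = 4082.1 nmi
Excess = (4082.1 − 3852.3) / 3852.3 = 229.8 / 3852.3 = 5.97% ≈ 6.0%

6.0%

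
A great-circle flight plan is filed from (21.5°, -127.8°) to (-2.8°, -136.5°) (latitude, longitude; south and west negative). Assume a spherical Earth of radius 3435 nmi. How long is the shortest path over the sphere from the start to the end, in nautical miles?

1544 nmi

Haversine: a = sin²(Δφ/2)+cos φ₁ cos φ₂ sin²(Δλ/2) = 0.04964;  σ = 2·atan2(√a,√(1−a))
σ = 25.748° → d = Rσ = 3435·0.44939 = 1544 nmi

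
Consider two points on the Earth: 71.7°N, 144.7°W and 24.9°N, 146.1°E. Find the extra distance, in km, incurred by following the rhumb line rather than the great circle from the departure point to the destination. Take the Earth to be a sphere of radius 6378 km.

257 km

Great circle: cos σ = sin φ₁ sin φ₂ + cos φ₁ cos φ₂ cos Δλ,  σ = 1.0462 rad → d_gc = 6672.6 km
Rhumb line: Δψ = -1.3770, q = Δφ/Δψ = 0.5932, d_rh = R√(Δφ²+q²Δλ²) = 6929.7 km
Excess = 6929.7 − 6672.6 = 257.1 ≈ 257 km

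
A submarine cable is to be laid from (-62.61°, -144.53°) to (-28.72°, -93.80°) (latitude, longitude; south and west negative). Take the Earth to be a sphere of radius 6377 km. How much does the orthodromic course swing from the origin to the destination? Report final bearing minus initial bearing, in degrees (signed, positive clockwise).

Initial bearing θ₁ = atan2(sin Δλ cos φ₂, cos φ₁ sin φ₂ − sin φ₁ cos φ₂ cos Δλ) = 68.18°
Final bearing θ₂ = (initial bearing from the destination back to the start) + 180° = 29.14°
Δθ = θ₂ − θ₁ = -39.0°

-39.0°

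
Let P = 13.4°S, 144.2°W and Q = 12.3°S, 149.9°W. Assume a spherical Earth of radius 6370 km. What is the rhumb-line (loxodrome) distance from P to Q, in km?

630 km

Rhumb course C = atan2(Δλ, Δψ) with Δψ = ln[tan(π/4+φ₂/2)/tan(π/4+φ₁/2)] = +0.0197, Δλ = -0.0995 → C = 281.20°
d = R·|Δφ| / |cos C| = 6370·0.01920 / 0.19418 = 630 km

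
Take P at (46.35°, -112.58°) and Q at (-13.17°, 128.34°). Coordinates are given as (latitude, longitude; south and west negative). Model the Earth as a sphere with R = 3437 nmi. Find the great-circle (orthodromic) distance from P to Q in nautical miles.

Haversine: a = sin²(Δφ/2)+cos φ₁ cos φ₂ sin²(Δλ/2) = 0.74576;  σ = 2·atan2(√a,√(1−a))
σ = 119.440° → d = Rσ = 3437·2.08463 = 7165 nmi

7165 nmi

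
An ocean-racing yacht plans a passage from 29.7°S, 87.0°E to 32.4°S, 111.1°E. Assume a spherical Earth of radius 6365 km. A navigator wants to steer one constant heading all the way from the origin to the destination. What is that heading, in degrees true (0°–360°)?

Δψ = ln[tan(π/4+φ₂/2)/tan(π/4+φ₁/2)] = -0.0550
Δλ = +0.4206 rad (taken the short way round)
course = atan2(Δλ, Δψ) = 97.45°

97.5°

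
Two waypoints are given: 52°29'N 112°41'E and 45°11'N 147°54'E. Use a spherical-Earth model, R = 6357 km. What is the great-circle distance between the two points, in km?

2666 km

Haversine: a = sin²(Δφ/2)+cos φ₁ cos φ₂ sin²(Δλ/2) = 0.04333;  σ = 2·atan2(√a,√(1−a))
σ = 24.030° → d = Rσ = 6357·0.41940 = 2666 km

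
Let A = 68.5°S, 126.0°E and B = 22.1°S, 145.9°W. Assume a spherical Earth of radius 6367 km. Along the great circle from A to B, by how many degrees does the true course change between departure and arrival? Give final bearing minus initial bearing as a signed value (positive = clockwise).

-73.6°

Initial bearing θ₁ = atan2(sin Δλ cos φ₂, cos φ₁ sin φ₂ − sin φ₁ cos φ₂ cos Δλ) = 96.73°
Final bearing θ₂ = (initial bearing from the destination back to the start) + 180° = 23.13°
Δθ = θ₂ − θ₁ = -73.6°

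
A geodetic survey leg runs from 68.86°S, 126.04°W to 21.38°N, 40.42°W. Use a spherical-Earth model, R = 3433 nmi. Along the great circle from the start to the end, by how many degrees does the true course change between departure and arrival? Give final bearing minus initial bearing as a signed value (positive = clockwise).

-55.7°

Initial bearing θ₁ = atan2(sin Δλ cos φ₂, cos φ₁ sin φ₂ − sin φ₁ cos φ₂ cos Δλ) = 77.97°
Final bearing θ₂ = (initial bearing from the destination back to the start) + 180° = 22.26°
Δθ = θ₂ − θ₁ = -55.7°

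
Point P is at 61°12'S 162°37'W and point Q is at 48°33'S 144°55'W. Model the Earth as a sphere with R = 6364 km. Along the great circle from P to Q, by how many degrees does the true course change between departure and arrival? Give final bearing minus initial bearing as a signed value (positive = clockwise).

Initial bearing θ₁ = atan2(sin Δλ cos φ₂, cos φ₁ sin φ₂ − sin φ₁ cos φ₂ cos Δλ) = 46.42°
Final bearing θ₂ = (initial bearing from the destination back to the start) + 180° = 31.82°
Δθ = θ₂ − θ₁ = -14.6°

-14.6°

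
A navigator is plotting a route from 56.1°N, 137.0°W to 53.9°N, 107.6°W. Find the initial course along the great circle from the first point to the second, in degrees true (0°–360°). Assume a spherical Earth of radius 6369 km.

85.1°

θ = atan2( sin Δλ·cos φ₂ ,  cos φ₁ sin φ₂ − sin φ₁ cos φ₂ cos Δλ )
  = atan2(+0.2892, +0.0246) = 85.14°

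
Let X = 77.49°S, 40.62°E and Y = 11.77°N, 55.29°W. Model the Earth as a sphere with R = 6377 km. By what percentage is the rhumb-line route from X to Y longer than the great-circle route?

5.6%

Great circle: σ = 1.7936 rad → d_gc = Rσ = 11437.9 km
Rhumb: Δφ = +1.5579, Δλ = -1.6739, Δψ = +2.4177, q = Δφ/Δψ = 0.6444 → d_rh = R√(Δφ²+q²Δλ²) = 12083.4 km
Excess = (12083.4 − 11437.9) / 11437.9 = 645.5 / 11437.9 = 5.64% ≈ 5.6%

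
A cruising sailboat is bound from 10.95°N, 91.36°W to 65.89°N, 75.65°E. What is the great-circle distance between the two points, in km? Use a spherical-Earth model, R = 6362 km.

11388 km

Haversine: a = sin²(Δφ/2)+cos φ₁ cos φ₂ sin²(Δλ/2) = 0.60870;  σ = 2·atan2(√a,√(1−a))
σ = 102.557° → d = Rσ = 6362·1.78995 = 11388 km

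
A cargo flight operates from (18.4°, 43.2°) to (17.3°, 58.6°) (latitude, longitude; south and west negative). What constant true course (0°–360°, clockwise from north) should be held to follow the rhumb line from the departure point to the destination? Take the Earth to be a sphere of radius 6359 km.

Meridional parts: M(φ₁)=+0.3268, M(φ₂)=+0.3066 → ΔM = -0.0202;  Δλ = +0.2688 rad
tan C = Δλ / ΔM = -13.3258 → C = 94.29°

94.3°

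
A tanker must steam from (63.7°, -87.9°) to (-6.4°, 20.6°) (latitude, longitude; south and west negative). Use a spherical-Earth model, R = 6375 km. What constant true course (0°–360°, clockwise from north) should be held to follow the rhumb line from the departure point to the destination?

129.6°

Δψ = ln[tan(π/4+φ₂/2)/tan(π/4+φ₁/2)] = -1.5660
Δλ = +1.8937 rad (taken the short way round)
course = atan2(Δλ, Δψ) = 129.59°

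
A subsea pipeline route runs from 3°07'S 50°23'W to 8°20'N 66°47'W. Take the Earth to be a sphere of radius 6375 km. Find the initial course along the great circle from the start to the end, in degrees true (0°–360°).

305.1°

θ = atan2( sin Δλ·cos φ₂ ,  cos φ₁ sin φ₂ − sin φ₁ cos φ₂ cos Δλ )
  = atan2(-0.2794, +0.1963) = 305.10°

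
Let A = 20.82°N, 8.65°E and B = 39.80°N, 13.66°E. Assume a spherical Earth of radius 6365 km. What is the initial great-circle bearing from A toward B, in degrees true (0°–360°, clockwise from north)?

11.6°

θ = atan2( sin Δλ·cos φ₂ ,  cos φ₁ sin φ₂ − sin φ₁ cos φ₂ cos Δλ )
  = atan2(+0.0671, +0.3263) = 11.62°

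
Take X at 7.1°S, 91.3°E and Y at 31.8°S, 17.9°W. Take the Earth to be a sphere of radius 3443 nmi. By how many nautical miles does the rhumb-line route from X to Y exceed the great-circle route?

160 nmi

Great circle: cos σ = sin φ₁ sin φ₂ + cos φ₁ cos φ₂ cos Δλ,  σ = 1.7846 rad → d_gc = 6144.5 nmi
Rhumb line: Δψ = -0.4617, q = Δφ/Δψ = 0.9337, d_rh = R√(Δφ²+q²Δλ²) = 6304.5 nmi
Excess = 6304.5 − 6144.5 = 160.0 ≈ 160 nmi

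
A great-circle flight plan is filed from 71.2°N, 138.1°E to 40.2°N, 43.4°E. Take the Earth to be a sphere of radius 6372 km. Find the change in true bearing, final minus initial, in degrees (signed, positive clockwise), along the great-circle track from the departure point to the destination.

At departure: θ₁ = atan2(sin Δλ cos φ₂, cos φ₁ sin φ₂ − sin φ₁ cos φ₂ cos Δλ) = 289.35°
At arrival: θ₂ = atan2(sin Δλ cos φ₁, −cos φ₂ sin φ₁ + sin φ₂ cos φ₁ cos Δλ) = 203.46°
Δθ = θ₂ − θ₁ = -85.9°

-85.9°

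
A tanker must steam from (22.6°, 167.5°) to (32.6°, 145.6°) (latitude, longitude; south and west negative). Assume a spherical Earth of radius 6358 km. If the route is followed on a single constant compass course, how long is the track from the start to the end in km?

Δψ = ln[tan(π/4+φ₂/2)/tan(π/4+φ₁/2)] = +0.1973;  Δφ = +0.1745 rad,  Δλ = -0.3822 rad
q = Δφ/Δψ = 0.8845
d = R·√(Δφ² + q²Δλ²) = 6358·0.38046 = 2419 km

2419 km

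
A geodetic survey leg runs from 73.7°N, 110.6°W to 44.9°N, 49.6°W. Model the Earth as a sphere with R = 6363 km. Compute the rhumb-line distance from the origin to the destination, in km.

4523 km

Δψ = ln[tan(π/4+φ₂/2)/tan(π/4+φ₁/2)] = -1.0645;  Δφ = -0.5027 rad,  Δλ = +1.0647 rad
q = Δφ/Δψ = 0.4722
d = R·√(Δφ² + q²Δλ²) = 6363·0.71090 = 4523 km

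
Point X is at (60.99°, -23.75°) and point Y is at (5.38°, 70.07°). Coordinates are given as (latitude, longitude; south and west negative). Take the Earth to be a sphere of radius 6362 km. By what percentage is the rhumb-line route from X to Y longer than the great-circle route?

Great circle: σ = 1.5209 rad → d_gc = Rσ = 9676.3 km
Rhumb: Δφ = -0.9706, Δλ = +1.6375, Δψ = -1.2580, q = Δφ/Δψ = 0.7715 → d_rh = R√(Δφ²+q²Δλ²) = 10135.5 km
Excess = (10135.5 − 9676.3) / 9676.3 = 459.2 / 9676.3 = 4.746% ≈ 4.7%

4.7%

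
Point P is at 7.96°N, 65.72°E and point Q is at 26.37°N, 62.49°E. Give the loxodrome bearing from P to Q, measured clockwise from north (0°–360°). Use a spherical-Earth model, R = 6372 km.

Δψ = ln[tan(π/4+φ₂/2)/tan(π/4+φ₁/2)] = +0.3380
Δλ = -0.0564 rad (taken the short way round)
course = atan2(Δλ, Δψ) = 350.53°

350.5°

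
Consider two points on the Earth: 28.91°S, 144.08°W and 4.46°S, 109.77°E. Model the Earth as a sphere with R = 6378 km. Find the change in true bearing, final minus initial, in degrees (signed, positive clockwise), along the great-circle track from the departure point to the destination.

+42.7°

At departure: θ₁ = atan2(sin Δλ cos φ₂, cos φ₁ sin φ₂ − sin φ₁ cos φ₂ cos Δλ) = 258.08°
At arrival: θ₂ = atan2(sin Δλ cos φ₁, −cos φ₂ sin φ₁ + sin φ₂ cos φ₁ cos Δλ) = 300.78°
Δθ = θ₂ − θ₁ = +42.7°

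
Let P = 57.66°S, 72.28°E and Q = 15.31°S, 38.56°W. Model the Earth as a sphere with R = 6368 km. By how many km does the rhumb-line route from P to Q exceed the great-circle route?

Great circle: cos σ = sin φ₁ sin φ₂ + cos φ₁ cos φ₂ cos Δλ,  σ = 1.5313 rad → d_gc = 9751.0 km
Rhumb line: Δψ = +0.9676, q = Δφ/Δψ = 0.7639, d_rh = R√(Δφ²+q²Δλ²) = 10522.3 km
Excess = 10522.3 − 9751.0 = 771.3 ≈ 771 km

771 km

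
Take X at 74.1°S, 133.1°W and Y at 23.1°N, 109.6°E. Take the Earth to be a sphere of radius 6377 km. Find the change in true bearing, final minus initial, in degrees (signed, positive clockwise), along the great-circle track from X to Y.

+93.8°

At departure: θ₁ = atan2(sin Δλ cos φ₂, cos φ₁ sin φ₂ − sin φ₁ cos φ₂ cos Δλ) = 249.95°
At arrival: θ₂ = atan2(sin Δλ cos φ₁, −cos φ₂ sin φ₁ + sin φ₂ cos φ₁ cos Δλ) = 343.75°
Δθ = θ₂ − θ₁ = +93.8°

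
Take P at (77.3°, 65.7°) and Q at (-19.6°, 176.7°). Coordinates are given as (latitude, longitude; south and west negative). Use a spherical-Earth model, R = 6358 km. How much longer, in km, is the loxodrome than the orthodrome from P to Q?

Great circle: cos σ = sin φ₁ sin φ₂ + cos φ₁ cos φ₂ cos Δλ,  σ = 1.9839 rad → d_gc = 12613.7 km
Rhumb line: Δψ = -2.5446, q = Δφ/Δψ = 0.6646, d_rh = R√(Δφ²+q²Δλ²) = 13514.5 km
Excess = 13514.5 − 12613.7 = 900.8 ≈ 901 km

901 km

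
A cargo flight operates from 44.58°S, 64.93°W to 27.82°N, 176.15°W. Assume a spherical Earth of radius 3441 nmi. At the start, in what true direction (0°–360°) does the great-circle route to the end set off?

N = sin Δλ·cos φ₂ = -0.8245;  D = cos φ₁ sin φ₂ − sin φ₁ cos φ₂ cos Δλ = +0.1077
initial course = atan2(N, D) = 277.44°

277.4°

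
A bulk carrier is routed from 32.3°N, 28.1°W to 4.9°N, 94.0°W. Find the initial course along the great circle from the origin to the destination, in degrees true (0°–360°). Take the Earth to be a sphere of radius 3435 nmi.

260.9°

θ = atan2( sin Δλ·cos φ₂ ,  cos φ₁ sin φ₂ − sin φ₁ cos φ₂ cos Δλ )
  = atan2(-0.9095, -0.1452) = 260.93°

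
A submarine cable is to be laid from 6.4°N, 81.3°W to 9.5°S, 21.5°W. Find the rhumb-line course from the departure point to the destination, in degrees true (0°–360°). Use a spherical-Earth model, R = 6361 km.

104.9°

Δψ = ln[tan(π/4+φ₂/2)/tan(π/4+φ₁/2)] = -0.2785
Δλ = +1.0437 rad (taken the short way round)
course = atan2(Δλ, Δψ) = 104.94°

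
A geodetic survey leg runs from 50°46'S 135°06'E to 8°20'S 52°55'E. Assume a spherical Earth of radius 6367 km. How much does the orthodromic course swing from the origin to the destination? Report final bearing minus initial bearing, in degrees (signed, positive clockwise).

+49.5°

Initial bearing θ₁ = atan2(sin Δλ cos φ₂, cos φ₁ sin φ₂ − sin φ₁ cos φ₂ cos Δλ) = 270.73°
Final bearing θ₂ = (initial bearing from the destination back to the start) + 180° = 320.27°
Δθ = θ₂ − θ₁ = +49.5°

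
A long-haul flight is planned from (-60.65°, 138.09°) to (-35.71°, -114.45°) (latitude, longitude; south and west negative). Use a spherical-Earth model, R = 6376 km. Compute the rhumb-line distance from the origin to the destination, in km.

8230 km

Rhumb course C = atan2(Δλ, Δψ) with Δψ = ln[tan(π/4+φ₂/2)/tan(π/4+φ₁/2)] = +0.6718, Δλ = +1.8755 → C = 70.29°
d = R·|Δφ| / |cos C| = 6376·0.43529 / 0.33723 = 8230 km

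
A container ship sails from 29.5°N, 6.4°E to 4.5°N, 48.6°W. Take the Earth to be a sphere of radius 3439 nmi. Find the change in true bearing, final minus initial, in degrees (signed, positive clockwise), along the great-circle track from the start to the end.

-17.7°

At departure: θ₁ = atan2(sin Δλ cos φ₂, cos φ₁ sin φ₂ − sin φ₁ cos φ₂ cos Δλ) = 255.36°
At arrival: θ₂ = atan2(sin Δλ cos φ₁, −cos φ₂ sin φ₁ + sin φ₂ cos φ₁ cos Δλ) = 237.64°
Δθ = θ₂ − θ₁ = -17.7°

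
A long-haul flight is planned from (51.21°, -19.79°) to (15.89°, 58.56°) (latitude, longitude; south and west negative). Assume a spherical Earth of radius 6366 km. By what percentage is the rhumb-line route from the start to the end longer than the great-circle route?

Great circle: σ = 1.2291 rad → d_gc = Rσ = 7824.5 km
Rhumb: Δφ = -0.6165, Δλ = +1.3675, Δψ = -0.7630, q = Δφ/Δψ = 0.8079 → d_rh = R√(Δφ²+q²Δλ²) = 8054.0 km
Excess = (8054.0 − 7824.5) / 7824.5 = 229.5 / 7824.5 = 2.93% ≈ 2.9%

2.9%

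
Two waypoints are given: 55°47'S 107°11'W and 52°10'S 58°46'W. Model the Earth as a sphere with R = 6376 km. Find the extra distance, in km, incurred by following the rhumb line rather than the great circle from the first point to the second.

Great circle: cos σ = sin φ₁ sin φ₂ + cos φ₁ cos φ₂ cos Δλ,  σ = 0.4907 rad → d_gc = 3128.5 km
Rhumb line: Δψ = +0.1074, q = Δφ/Δψ = 0.5877, d_rh = R√(Δφ²+q²Δλ²) = 3191.8 km
Excess = 3191.8 − 3128.5 = 63.3 ≈ 63 km

63 km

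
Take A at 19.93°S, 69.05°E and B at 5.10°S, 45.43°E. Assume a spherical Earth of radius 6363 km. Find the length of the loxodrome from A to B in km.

Δψ = ln[tan(π/4+φ₂/2)/tan(π/4+φ₁/2)] = +0.2659;  Δφ = +0.2588 rad,  Δλ = -0.4122 rad
q = Δφ/Δψ = 0.9732
d = R·√(Δφ² + q²Δλ²) = 6363·0.47746 = 3038 km

3038 km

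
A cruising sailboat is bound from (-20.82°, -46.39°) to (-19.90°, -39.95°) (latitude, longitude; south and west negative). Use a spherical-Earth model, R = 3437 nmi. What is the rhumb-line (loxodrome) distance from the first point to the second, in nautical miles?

366 nmi

Rhumb course C = atan2(Δλ, Δψ) with Δψ = ln[tan(π/4+φ₂/2)/tan(π/4+φ₁/2)] = +0.0171, Δλ = +0.1124 → C = 81.34°
d = R·|Δφ| / |cos C| = 3437·0.01606 / 0.15064 = 366 nmi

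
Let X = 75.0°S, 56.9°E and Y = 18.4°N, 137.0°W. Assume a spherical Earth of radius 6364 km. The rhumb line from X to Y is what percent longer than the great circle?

Great circle: σ = 2.1451 rad → d_gc = Rσ = 13651.7 km
Rhumb: Δφ = +1.6301, Δλ = +2.8990, Δψ = +2.3544, q = Δφ/Δψ = 0.6924 → d_rh = R√(Δφ²+q²Δλ²) = 16455.9 km
Excess = (16455.9 − 13651.7) / 13651.7 = 2804.2 / 13651.7 = 20.54% ≈ 20.5%

20.5%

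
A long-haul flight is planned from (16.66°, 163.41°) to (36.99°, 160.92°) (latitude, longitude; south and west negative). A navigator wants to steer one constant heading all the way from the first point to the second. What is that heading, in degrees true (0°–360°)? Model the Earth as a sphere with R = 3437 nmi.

Δψ = ln[tan(π/4+φ₂/2)/tan(π/4+φ₁/2)] = +0.4008
Δλ = -0.0435 rad (taken the short way round)
course = atan2(Δλ, Δψ) = 353.81°

353.8°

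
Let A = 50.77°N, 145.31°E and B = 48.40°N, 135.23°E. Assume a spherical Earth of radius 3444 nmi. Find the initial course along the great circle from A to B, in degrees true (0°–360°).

θ = atan2( sin Δλ·cos φ₂ ,  cos φ₁ sin φ₂ − sin φ₁ cos φ₂ cos Δλ )
  = atan2(-0.1162, -0.0334) = 253.96°

254.0°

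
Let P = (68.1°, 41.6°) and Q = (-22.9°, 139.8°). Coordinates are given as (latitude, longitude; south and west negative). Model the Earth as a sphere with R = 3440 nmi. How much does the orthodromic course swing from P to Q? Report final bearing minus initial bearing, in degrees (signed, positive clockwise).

+64.7°

Initial bearing θ₁ = atan2(sin Δλ cos φ₂, cos φ₁ sin φ₂ − sin φ₁ cos φ₂ cos Δλ) = 91.46°
Final bearing θ₂ = (initial bearing from the destination back to the start) + 180° = 156.12°
Δθ = θ₂ − θ₁ = +64.7°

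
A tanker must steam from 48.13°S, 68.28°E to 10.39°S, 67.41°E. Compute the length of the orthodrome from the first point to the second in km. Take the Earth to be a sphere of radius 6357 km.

4188 km

Haversine: a = sin²(Δφ/2)+cos φ₁ cos φ₂ sin²(Δλ/2) = 0.10464;  σ = 2·atan2(√a,√(1−a))
σ = 37.747° → d = Rσ = 6357·0.65881 = 4188 km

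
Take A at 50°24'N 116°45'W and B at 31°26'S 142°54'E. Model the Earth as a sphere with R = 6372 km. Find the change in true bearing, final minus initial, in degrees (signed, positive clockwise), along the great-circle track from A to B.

At departure: θ₁ = atan2(sin Δλ cos φ₂, cos φ₁ sin φ₂ − sin φ₁ cos φ₂ cos Δλ) = 255.68°
At arrival: θ₂ = atan2(sin Δλ cos φ₁, −cos φ₂ sin φ₁ + sin φ₂ cos φ₁ cos Δλ) = 226.37°
Δθ = θ₂ − θ₁ = -29.3°

-29.3°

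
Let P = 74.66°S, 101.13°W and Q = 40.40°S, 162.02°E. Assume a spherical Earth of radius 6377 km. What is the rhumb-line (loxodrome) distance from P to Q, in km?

Rhumb course C = atan2(Δλ, Δψ) with Δψ = ln[tan(π/4+φ₂/2)/tan(π/4+φ₁/2)] = +1.2329, Δλ = -1.6904 → C = 306.11°
d = R·|Δφ| / |cos C| = 6377·0.59795 / 0.58927 = 6471 km

6471 km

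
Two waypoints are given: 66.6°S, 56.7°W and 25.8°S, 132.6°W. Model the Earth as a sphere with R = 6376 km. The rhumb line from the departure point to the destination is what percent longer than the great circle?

Great circle: σ = 1.0627 rad → d_gc = Rσ = 6775.6 km
Rhumb: Δφ = +0.7121, Δλ = -1.3247, Δψ = +1.1083, q = Δφ/Δψ = 0.6425 → d_rh = R√(Δφ²+q²Δλ²) = 7075.8 km
Excess = (7075.8 − 6775.6) / 6775.6 = 300.2 / 6775.6 = 4.43% ≈ 4.4%

4.4%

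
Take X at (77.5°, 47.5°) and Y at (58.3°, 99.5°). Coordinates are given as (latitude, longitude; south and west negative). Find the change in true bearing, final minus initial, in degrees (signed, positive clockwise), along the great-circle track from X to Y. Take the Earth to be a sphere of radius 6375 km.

At departure: θ₁ = atan2(sin Δλ cos φ₂, cos φ₁ sin φ₂ − sin φ₁ cos φ₂ cos Δλ) = 107.64°
At arrival: θ₂ = atan2(sin Δλ cos φ₁, −cos φ₂ sin φ₁ + sin φ₂ cos φ₁ cos Δλ) = 156.89°
Δθ = θ₂ − θ₁ = +49.2°

+49.2°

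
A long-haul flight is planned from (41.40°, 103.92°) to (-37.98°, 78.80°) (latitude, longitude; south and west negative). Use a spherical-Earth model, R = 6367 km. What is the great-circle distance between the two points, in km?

Haversine: a = sin²(Δφ/2)+cos φ₁ cos φ₂ sin²(Δλ/2) = 0.43581;  σ = 2·atan2(√a,√(1−a))
σ = 82.624° → d = Rσ = 6367·1.44207 = 9182 km

9182 km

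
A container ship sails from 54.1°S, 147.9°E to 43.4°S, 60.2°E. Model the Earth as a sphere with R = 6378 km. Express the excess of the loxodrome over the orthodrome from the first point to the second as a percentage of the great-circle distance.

Great circle: σ = 0.9598 rad → d_gc = Rσ = 6121.7 km
Rhumb: Δφ = +0.1868, Δλ = -1.5307, Δψ = +0.2847, q = Δφ/Δψ = 0.6559 → d_rh = R√(Δφ²+q²Δλ²) = 6512.9 km
Excess = (6512.9 − 6121.7) / 6121.7 = 391.2 / 6121.7 = 6.39% ≈ 6.4%

6.4%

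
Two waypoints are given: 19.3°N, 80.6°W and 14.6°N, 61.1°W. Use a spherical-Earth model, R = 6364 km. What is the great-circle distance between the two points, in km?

2135 km

cos σ = sin φ₁ sin φ₂ + cos φ₁ cos φ₂ cos Δλ
      = sin(19.30°)sin(14.60°) + cos(19.30°)cos(14.60°)cos(19.50°) = 0.9443
σ = 19.222° → d = Rσ = 6364·0.33549 = 2135 km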